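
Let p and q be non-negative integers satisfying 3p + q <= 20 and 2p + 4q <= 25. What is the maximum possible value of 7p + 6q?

54

The continuous relaxation peaks at (5.5, 3.5) with value 59.50; rounding to a feasible lattice point costs some objective.
(p,q)=(6,2) is feasible, giving 54.
(p,q)=(5,3) is feasible, giving 53.
(p,q)=(4,4) is feasible, giving 52.
The best lattice point is (6,2), giving 54.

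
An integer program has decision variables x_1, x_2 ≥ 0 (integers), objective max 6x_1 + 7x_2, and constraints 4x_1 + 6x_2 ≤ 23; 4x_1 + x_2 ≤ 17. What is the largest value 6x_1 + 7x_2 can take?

31

(x_1,x_2)=(4,1) is feasible, giving 31.
(x_1,x_2)=(2,2) is feasible, giving 26.
(x_1,x_2)=(3,1) is feasible, giving 25.
No feasible integer point exceeds 31.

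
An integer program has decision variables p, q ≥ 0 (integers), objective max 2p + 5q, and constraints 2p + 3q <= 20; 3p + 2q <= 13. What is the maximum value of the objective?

30

(p,q)=(0,6): 2·0+3·6=18≤20, 3·0+2·6=12≤13, objective 30.
(p,q)=(1,5): 2·1+3·5=17≤20, 3·1+2·5=13≤13, objective 27.
(p,q)=(0,5): 2·0+3·5=15≤20, 3·0+2·5=10≤13, objective 25.
No feasible integer point exceeds 30.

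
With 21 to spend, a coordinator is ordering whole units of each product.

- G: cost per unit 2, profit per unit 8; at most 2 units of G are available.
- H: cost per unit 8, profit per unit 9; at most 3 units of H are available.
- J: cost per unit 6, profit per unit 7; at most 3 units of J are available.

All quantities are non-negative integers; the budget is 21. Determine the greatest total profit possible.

34

Take 2×G and 2×H: cost 20 ≤ 21, profit 2·8 + 2·9 = 34.
G has the best ratio (8/2) and is taken to its limit of 2; remaining capacity is filled optimally with the others.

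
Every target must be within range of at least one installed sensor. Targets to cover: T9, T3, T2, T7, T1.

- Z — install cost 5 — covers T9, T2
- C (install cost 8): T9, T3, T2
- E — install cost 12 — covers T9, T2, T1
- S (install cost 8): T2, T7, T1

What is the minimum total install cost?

16

The greedy cost-per-new-target heuristic would pick Z, S, and C for 21, but a cheaper cover exists.
Choose C and S: together they cover T9, T3, T2, T7, T1 — every target.
Total install cost: 8 + 8 = 16.
No cover costs less than 16.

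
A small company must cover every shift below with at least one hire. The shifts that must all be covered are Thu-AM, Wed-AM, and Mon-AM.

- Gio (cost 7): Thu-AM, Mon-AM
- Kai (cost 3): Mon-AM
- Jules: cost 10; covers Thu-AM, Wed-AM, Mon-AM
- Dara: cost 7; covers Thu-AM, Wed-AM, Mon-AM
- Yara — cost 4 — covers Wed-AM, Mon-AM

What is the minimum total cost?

The greedy cost-per-new-shift heuristic would pick Yara and Gio for 11, but a cheaper cover exists.
Dara alone covers Thu-AM, Wed-AM, Mon-AM — every shift.
Total cost: 7.
No cover costs less than 7.

7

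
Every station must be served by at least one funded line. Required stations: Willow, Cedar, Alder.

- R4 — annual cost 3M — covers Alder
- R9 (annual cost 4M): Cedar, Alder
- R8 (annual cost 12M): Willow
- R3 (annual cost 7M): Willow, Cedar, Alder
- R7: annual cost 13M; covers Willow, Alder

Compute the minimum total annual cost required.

7

R3 alone covers Willow, Cedar, Alder — every station.
Total annual cost: 7.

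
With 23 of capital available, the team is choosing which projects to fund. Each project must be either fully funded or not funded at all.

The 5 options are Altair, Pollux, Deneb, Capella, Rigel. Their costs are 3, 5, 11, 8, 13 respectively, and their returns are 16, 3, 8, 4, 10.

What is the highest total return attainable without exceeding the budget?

29

Allowing fractional choices, the relaxed optimum would be about 31.1, but projects are indivisible.
Altair + Pollux + Rigel: cost 3 + 5 + 13 = 21 ≤ 23, return 16 + 3 + 10 = 29.
Altair + Deneb + Capella: cost 3 + 11 + 8 = 22 ≤ 23, return 16 + 8 + 4 = 28.
Best is Altair, Pollux, and Rigel with total return 29.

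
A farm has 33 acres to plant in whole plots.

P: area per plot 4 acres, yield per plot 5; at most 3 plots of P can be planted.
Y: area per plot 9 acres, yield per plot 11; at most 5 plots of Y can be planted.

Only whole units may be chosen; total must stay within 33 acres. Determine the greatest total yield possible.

38

1×P and 3×Y: area 31 ≤ 33, yield 1·5 + 3·11 = 38.
3×P and 2×Y: area 30 ≤ 33, yield 3·5 + 2·11 = 37.
Best is 38.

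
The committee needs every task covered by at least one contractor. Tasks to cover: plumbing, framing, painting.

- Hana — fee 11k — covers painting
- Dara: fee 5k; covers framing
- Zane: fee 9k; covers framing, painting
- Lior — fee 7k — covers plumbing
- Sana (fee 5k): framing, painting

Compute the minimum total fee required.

12

This is a weighted set-cover instance.
Choose Lior and Sana: together they cover plumbing, framing, painting — every task.
Total fee: 7 + 5 = 12.
No cover costs less than 12.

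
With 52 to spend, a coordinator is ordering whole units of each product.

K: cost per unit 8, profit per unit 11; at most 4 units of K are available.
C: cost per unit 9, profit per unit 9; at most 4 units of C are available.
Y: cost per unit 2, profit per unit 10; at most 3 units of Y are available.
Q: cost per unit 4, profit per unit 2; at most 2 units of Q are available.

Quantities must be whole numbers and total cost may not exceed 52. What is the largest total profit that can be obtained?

4×K, 1×C, 3×Y, and 1×Q: cost 51 ≤ 52, profit 4·11 + 1·9 + 3·10 + 1·2 = 85.
3×K, 2×C, 3×Y, and 1×Q: cost 52 ≤ 52, profit 3·11 + 2·9 + 3·10 + 1·2 = 83.
Best is 85.

85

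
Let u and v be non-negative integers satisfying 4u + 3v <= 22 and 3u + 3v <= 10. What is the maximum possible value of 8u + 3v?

24

(u,v)=(3,0): 4·3+3·0=12≤22, 3·3+3·0=9≤10, objective 24.
(u,v)=(2,1): 4·2+3·1=11≤22, 3·2+3·1=9≤10, objective 19.
No feasible integer point exceeds 24.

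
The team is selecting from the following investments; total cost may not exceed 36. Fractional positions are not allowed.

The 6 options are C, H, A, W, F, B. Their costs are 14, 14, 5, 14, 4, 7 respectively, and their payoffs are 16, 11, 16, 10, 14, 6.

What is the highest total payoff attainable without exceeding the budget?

Allowing fractional choices, the relaxed optimum would be about 56.7, but investments are indivisible.
C + A + F + B: cost 14 + 5 + 4 + 7 = 30 ≤ 36, payoff 16 + 16 + 14 + 6 = 52.
C + A + F: cost 14 + 5 + 4 = 23 ≤ 36, payoff 16 + 16 + 14 = 46.
H + A + F + B: cost 14 + 5 + 4 + 7 = 30 ≤ 36, payoff 11 + 16 + 14 + 6 = 47.
Best is C, A, F, and B with total payoff 52.

52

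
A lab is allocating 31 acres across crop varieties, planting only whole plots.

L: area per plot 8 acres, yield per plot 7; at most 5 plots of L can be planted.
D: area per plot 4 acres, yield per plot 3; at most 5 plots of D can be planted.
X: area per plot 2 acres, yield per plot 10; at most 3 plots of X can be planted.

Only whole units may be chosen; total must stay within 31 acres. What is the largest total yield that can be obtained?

Take 3×L and 3×X: area 30 ≤ 31, yield 3·7 + 3·10 = 51.
X has the best ratio (10/2) and is taken to its limit of 3; remaining capacity is filled optimally with the others.

51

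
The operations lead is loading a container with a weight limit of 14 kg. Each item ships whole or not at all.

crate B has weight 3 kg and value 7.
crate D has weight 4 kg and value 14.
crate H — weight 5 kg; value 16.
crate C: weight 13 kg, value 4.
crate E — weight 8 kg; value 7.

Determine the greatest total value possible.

Allowing fractional choices, the relaxed optimum would be about 38.8, but items are indivisible.
crate D + crate H: weight 4 + 5 = 9 ≤ 14, value 14 + 16 = 30.
crate B + crate D + crate H: weight 3 + 4 + 5 = 12 ≤ 14, value 7 + 14 + 16 = 37.
Best is crate B, crate D, and crate H with total value 37.

37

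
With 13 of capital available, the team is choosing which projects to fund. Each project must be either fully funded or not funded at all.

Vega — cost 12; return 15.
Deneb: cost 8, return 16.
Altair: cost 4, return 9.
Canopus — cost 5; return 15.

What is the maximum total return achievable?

Allowing fractional choices, the relaxed optimum would be about 32.0, but projects are indivisible.
Deneb + Altair: cost 8 + 4 = 12 ≤ 13, return 16 + 9 = 25.
Deneb + Canopus: cost 8 + 5 = 13 ≤ 13, return 16 + 15 = 31.
Altair + Canopus: cost 4 + 5 = 9 ≤ 13, return 9 + 15 = 24.
Best is Deneb and Canopus with total return 31.

31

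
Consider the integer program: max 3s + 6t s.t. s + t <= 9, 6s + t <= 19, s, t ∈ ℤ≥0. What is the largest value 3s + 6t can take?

54

(s,t)=(0,9): 1·0+1·9=9≤9, 6·0+1·9=9≤19, objective 54.
(s,t)=(1,8): 1·1+1·8=9≤9, 6·1+1·8=14≤19, objective 51.
No feasible integer point exceeds 54.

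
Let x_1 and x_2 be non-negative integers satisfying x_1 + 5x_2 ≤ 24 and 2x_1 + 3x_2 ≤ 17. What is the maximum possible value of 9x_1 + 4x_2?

72

The continuous relaxation peaks at (8.5, 0) with value 76.50; rounding to a feasible lattice point costs some objective.
(x_1,x_2)=(8,0): 1·8+5·0=8≤24, 2·8+3·0=16≤17, objective 72.
(x_1,x_2)=(7,1): 1·7+5·1=12≤24, 2·7+3·1=17≤17, objective 67.
(x_1,x_2)=(7,0): 1·7+5·0=7≤24, 2·7+3·0=14≤17, objective 63.
Maximum is 72 at (x_1,x_2)=(8,0).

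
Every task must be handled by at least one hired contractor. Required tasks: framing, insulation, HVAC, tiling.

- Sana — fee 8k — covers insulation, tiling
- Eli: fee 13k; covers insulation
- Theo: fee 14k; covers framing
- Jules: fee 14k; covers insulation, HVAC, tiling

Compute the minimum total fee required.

The greedy cost-per-new-task heuristic would pick Sana, Theo, and Jules for 36, but a cheaper cover exists.
Choose Theo and Jules: together they cover framing, insulation, HVAC, tiling — every task.
Total fee: 14 + 14 = 28.
No cover costs less than 28.

28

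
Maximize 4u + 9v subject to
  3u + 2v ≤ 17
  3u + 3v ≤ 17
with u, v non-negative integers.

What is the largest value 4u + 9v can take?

Relaxing integrality, the LP optimum is 51.00 at (u,v) = (0, 5.67), which is not an integer point.
(u,v)=(0,5) is feasible, giving 45.
(u,v)=(1,4) is feasible, giving 40.
(u,v)=(0,4) is feasible, giving 36.
The best lattice point is (0,5), giving 45.

45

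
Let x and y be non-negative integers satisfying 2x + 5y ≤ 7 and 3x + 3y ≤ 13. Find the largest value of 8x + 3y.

Relaxing integrality, the LP optimum is 28.00 at (x,y) = (3.5, 0), which is not an integer point.
(x,y)=(3,0): 2·3+5·0=6≤7, 3·3+3·0=9≤13, objective 24.
(x,y)=(2,0): 2·2+5·0=4≤7, 3·2+3·0=6≤13, objective 16.
Maximum is 24 at (x,y)=(3,0).

24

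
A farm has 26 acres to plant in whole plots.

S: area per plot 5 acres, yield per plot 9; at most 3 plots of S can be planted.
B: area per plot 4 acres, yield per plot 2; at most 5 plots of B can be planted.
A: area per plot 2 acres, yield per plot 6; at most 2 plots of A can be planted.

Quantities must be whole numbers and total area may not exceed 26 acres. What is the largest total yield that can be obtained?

41

Take 3×S, 1×B, and 2×A: area 23 ≤ 26, yield 3·9 + 1·2 + 2·6 = 41.
A has the best ratio (6/2) and is taken to its limit of 2; remaining capacity is filled optimally with the others.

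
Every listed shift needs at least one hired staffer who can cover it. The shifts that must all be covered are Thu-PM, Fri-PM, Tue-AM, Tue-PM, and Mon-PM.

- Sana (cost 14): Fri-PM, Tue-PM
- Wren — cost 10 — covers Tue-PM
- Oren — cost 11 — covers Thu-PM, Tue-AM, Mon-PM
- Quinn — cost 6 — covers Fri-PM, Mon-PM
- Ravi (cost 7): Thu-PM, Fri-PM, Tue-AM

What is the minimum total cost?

Choose Wren, Quinn, and Ravi: together they cover Thu-PM, Fri-PM, Tue-AM, Tue-PM, Mon-PM — every shift.
Total cost: 10 + 6 + 7 = 23.
No cover costs less than 23.

23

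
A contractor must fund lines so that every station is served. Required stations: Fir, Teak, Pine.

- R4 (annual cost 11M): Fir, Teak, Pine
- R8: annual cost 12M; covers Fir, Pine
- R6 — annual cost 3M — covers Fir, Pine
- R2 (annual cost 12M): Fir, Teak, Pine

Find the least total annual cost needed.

This is a weighted set-cover instance.
The greedy cost-per-new-station heuristic would pick R6 and R4 for 14, but a cheaper cover exists.
R4 alone covers Fir, Teak, Pine — every station.
Total annual cost: 11.
No cover costs less than 11.

11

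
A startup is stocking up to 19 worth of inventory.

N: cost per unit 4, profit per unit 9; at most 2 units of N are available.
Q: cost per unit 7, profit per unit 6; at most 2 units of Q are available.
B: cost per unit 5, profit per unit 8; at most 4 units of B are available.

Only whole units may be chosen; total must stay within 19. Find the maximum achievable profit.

34

This is a bounded integer knapsack.
N has the best ratio (9/4); taking only N gives at most 2×9 = 18 (stopped by the supply cap of 2).
Mixing does better — 2×N and 2×B: cost 18 ≤ 19, profit 2·9 + 2·8 = 34.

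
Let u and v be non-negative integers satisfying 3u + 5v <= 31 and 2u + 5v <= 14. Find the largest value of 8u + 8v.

56

(u,v)=(7,0): 3·7+5·0=21≤31, 2·7+5·0=14≤14, objective 56.
(u,v)=(6,0): 3·6+5·0=18≤31, 2·6+5·0=12≤14, objective 48.
No feasible integer point exceeds 56.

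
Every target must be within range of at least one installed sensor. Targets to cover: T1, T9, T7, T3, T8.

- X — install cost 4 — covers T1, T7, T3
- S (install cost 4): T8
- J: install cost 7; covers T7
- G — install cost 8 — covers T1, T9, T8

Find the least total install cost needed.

12

The greedy cost-per-new-target heuristic would pick X, S, and G for 16, but a cheaper cover exists.
Choose X and G: together they cover T1, T9, T7, T3, T8 — every target.
Total install cost: 4 + 8 = 12.
No cover costs less than 12.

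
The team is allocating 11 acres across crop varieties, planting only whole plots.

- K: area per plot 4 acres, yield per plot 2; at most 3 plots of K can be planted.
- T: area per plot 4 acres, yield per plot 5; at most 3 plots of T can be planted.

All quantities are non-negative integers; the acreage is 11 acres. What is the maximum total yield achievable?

10

2×T: area 8 ≤ 11, yield 2·5 = 10.
1×K and 1×T: area 8 ≤ 11, yield 1·2 + 1·5 = 7.
Best is 10.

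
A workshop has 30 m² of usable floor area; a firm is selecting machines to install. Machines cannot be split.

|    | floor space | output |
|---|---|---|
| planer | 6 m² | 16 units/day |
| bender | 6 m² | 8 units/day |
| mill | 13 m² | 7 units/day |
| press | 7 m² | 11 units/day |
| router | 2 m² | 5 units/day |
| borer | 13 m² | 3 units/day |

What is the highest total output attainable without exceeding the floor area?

Allowing fractional choices, the relaxed optimum would be about 44.8, but machines are indivisible.
planer + bender + mill + router: floor space 6 + 6 + 13 + 2 = 27 ≤ 30, output 16 + 8 + 7 + 5 = 36.
planer + bender + press + router: floor space 6 + 6 + 7 + 2 = 21 ≤ 30, output 16 + 8 + 11 + 5 = 40.
planer + mill + press + router: floor space 6 + 13 + 7 + 2 = 28 ≤ 30, output 16 + 7 + 11 + 5 = 39.
Best is planer, bender, press, and router with total output 40.

40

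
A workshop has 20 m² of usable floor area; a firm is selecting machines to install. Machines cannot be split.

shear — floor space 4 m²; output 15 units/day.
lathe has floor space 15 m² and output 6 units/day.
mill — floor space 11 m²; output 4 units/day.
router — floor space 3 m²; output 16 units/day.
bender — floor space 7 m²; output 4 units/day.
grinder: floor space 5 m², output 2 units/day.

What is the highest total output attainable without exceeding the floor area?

Treat it as a binary knapsack problem.
Allowing fractional choices, the relaxed optimum would be about 37.4, but machines are indivisible.
shear + router + bender: floor space 4 + 3 + 7 = 14 ≤ 20, output 15 + 16 + 4 = 35.
shear + router + bender + grinder: floor space 4 + 3 + 7 + 5 = 19 ≤ 20, output 15 + 16 + 4 + 2 = 37.
Best is shear, router, bender, and grinder with total output 37.

37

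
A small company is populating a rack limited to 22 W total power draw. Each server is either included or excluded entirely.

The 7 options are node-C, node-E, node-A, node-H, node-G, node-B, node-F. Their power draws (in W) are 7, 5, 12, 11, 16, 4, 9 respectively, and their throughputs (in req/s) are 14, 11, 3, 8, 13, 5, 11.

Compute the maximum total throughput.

Allowing fractional choices, the relaxed optimum would be about 37.3, but servers are indivisible.
node-C + node-E + node-F: power draw 7 + 5 + 9 = 21 ≤ 22, throughput 14 + 11 + 11 = 36.
node-C + node-E + node-B: power draw 7 + 5 + 4 = 16 ≤ 22, throughput 14 + 11 + 5 = 30.
Best is node-C, node-E, and node-F with total throughput 36.

36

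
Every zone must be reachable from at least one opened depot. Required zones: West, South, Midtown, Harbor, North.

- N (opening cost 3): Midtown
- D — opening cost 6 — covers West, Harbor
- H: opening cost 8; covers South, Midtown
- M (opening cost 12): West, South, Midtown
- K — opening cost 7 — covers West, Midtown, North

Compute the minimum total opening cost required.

21

Choose D, H, and K: together they cover West, South, Midtown, Harbor, North — every zone.
Total opening cost: 6 + 8 + 7 = 21.
No cover costs less than 21.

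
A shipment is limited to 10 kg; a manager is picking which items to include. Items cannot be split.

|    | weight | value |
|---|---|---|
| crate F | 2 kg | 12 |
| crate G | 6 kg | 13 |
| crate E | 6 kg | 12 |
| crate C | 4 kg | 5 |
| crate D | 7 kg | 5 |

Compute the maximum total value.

25

crate F + crate E: weight 2 + 6 = 8 ≤ 10, value 12 + 12 = 24.
crate F + crate G: weight 2 + 6 = 8 ≤ 10, value 12 + 13 = 25.
Best is crate F and crate G with total value 25.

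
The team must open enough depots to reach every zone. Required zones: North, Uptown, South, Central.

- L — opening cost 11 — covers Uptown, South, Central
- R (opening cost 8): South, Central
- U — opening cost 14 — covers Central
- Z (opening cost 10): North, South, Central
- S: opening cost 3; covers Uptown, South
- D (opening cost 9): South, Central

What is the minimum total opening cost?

13

Choose Z and S: together they cover North, Uptown, South, Central — every zone.
Total opening cost: 10 + 3 = 13.
No cover costs less than 13.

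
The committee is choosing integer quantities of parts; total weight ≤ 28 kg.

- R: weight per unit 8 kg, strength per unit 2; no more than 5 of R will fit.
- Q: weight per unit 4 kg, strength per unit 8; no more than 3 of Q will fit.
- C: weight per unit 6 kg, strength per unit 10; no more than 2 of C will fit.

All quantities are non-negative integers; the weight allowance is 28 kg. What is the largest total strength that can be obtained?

44

1×R, 2×Q, and 2×C: weight 28 ≤ 28, strength 1·2 + 2·8 + 2·10 = 38.
3×Q and 2×C: weight 24 ≤ 28, strength 3·8 + 2·10 = 44.
Best is 44.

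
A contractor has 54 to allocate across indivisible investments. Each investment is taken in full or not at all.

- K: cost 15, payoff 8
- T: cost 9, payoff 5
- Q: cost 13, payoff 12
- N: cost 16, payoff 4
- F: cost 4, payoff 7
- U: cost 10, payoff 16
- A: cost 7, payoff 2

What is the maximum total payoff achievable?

48

This is an integer program with binary decision variables.
Take K, T, Q, F, and U: cost 15 + 9 + 13 + 4 + 10 = 51 ≤ 54, payoff 8 + 5 + 12 + 7 + 16 = 48.
No other feasible combination does better.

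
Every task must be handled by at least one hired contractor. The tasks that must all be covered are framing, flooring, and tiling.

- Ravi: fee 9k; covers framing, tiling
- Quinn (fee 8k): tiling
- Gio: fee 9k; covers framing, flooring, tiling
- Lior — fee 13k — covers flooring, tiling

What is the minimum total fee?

This is a weighted set-cover instance.
Gio alone covers framing, flooring, tiling — every task.
Total fee: 9.
No cover costs less than 9.

9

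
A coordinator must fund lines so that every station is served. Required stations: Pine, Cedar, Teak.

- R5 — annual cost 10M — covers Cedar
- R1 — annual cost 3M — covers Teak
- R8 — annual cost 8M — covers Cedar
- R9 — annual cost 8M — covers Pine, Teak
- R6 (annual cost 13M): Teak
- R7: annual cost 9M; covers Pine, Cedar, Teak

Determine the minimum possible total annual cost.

9

This is an integer covering problem.
The greedy cost-per-new-station heuristic would pick R1 and R7 for 12, but a cheaper cover exists.
R7 alone covers Pine, Cedar, Teak — every station.
Total annual cost: 9.
No cover costs less than 9.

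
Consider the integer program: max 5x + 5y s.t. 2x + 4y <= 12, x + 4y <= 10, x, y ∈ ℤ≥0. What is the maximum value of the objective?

30

(x,y)=(6,0): 2·6+4·0=12≤12, 1·6+4·0=6≤10, objective 30.
(x,y)=(5,0): 2·5+4·0=10≤12, 1·5+4·0=5≤10, objective 25.
No feasible integer point exceeds 30.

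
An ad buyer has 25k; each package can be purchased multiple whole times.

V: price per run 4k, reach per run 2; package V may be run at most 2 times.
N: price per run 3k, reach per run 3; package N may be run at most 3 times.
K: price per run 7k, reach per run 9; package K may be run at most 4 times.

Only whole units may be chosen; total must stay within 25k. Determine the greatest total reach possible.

This is a bounded integer knapsack.
K has the best ratio (9/7); taking only K gives at most 3×9 = 27 (stopped by the price limit).
Mixing does better — 1×N and 3×K: price 24 ≤ 25, reach 1·3 + 3·9 = 30.

30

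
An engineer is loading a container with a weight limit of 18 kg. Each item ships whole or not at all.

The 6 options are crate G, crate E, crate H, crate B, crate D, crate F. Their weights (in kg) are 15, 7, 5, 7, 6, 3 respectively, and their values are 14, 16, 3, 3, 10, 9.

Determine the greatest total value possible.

This is a 0-1 knapsack instance.
Take crate E, crate D, and crate F: weight 7 + 6 + 3 = 16 ≤ 18, value 16 + 10 + 9 = 35.
No other feasible combination does better.

35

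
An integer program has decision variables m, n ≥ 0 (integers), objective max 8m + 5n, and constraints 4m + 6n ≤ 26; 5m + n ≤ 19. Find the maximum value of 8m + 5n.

34

The continuous relaxation peaks at (3.38, 2.08) with value 37.46; rounding to a feasible lattice point costs some objective.
(m,n)=(3,2): 4·3+6·2=24≤26, 5·3+1·2=17≤19, objective 34.
(m,n)=(2,3): 4·2+6·3=26≤26, 5·2+1·3=13≤19, objective 31.
(m,n)=(3,1): 4·3+6·1=18≤26, 5·3+1·1=16≤19, objective 29.
No feasible integer point exceeds 34.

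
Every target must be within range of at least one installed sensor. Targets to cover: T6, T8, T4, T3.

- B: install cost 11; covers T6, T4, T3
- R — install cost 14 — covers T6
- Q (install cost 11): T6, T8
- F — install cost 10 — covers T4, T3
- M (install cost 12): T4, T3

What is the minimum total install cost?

Choose Q and F: together they cover T6, T8, T4, T3 — every target.
Total install cost: 11 + 10 = 21.

21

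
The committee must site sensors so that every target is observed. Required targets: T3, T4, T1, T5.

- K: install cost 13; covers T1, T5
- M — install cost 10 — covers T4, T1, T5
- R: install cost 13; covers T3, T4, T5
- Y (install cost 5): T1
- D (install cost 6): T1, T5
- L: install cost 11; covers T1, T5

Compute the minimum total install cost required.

The greedy cost-per-new-target heuristic would pick D and R for 19, but a cheaper cover exists.
Choose R and Y: together they cover T3, T4, T1, T5 — every target.
Total install cost: 13 + 5 = 18.
No cover costs less than 18.

18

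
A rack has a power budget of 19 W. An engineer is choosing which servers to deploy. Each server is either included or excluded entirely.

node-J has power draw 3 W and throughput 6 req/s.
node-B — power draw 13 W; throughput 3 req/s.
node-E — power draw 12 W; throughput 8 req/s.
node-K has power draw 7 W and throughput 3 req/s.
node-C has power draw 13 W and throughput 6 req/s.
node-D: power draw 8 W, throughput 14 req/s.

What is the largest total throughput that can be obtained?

Treat it as a binary knapsack problem.
node-J + node-D: power draw 3 + 8 = 11 ≤ 19, throughput 6 + 14 = 20.
node-J + node-K + node-D: power draw 3 + 7 + 8 = 18 ≤ 19, throughput 6 + 3 + 14 = 23.
node-K + node-D: power draw 7 + 8 = 15 ≤ 19, throughput 3 + 14 = 17.
Best is node-J, node-K, and node-D with total throughput 23.

23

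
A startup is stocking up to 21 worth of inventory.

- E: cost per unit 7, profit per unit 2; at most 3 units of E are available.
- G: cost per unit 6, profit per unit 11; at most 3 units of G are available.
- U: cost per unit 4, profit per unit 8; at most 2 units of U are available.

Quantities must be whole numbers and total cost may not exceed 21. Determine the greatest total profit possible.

38

Take 2×G and 2×U: cost 20 ≤ 21, profit 2·11 + 2·8 = 38.
U has the best ratio (8/4) and is taken to its limit of 2; remaining capacity is filled optimally with the others.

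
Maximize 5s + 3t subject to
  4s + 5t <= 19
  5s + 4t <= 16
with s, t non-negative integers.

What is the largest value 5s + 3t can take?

15

(s,t)=(3,0): 4·3+5·0=12≤19, 5·3+4·0=15≤16, objective 15.
(s,t)=(2,1): 4·2+5·1=13≤19, 5·2+4·1=14≤16, objective 13.
(s,t)=(2,0): 4·2+5·0=8≤19, 5·2+4·0=10≤16, objective 10.
The best lattice point is (3,0), giving 15.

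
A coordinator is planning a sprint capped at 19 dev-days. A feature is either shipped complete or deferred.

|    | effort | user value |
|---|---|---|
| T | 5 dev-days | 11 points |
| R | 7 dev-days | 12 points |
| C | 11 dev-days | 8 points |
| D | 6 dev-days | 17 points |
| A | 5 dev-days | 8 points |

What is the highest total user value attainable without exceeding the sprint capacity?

40

R + D + A: effort 7 + 6 + 5 = 18 ≤ 19, user value 12 + 17 + 8 = 37.
T + R + D: effort 5 + 7 + 6 = 18 ≤ 19, user value 11 + 12 + 17 = 40.
Best is T, R, and D with total user value 40.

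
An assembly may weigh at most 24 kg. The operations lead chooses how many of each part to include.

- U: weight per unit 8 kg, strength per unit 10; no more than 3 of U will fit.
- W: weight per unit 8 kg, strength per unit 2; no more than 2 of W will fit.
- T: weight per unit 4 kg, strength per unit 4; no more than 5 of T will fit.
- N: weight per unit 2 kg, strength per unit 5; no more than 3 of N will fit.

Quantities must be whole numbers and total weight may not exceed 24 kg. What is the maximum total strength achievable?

35

2×U and 3×N: weight 22 ≤ 24, strength 2·10 + 3·5 = 35.
2×U, 1×T, and 2×N: weight 24 ≤ 24, strength 2·10 + 1·4 + 2·5 = 34.
Best is 35.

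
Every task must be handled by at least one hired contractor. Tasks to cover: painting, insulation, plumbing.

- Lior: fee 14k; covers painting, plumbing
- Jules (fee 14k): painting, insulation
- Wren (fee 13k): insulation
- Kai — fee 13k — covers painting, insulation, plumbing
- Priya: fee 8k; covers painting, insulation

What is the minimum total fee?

13

Kai alone covers painting, insulation, plumbing — every task.
Total fee: 13.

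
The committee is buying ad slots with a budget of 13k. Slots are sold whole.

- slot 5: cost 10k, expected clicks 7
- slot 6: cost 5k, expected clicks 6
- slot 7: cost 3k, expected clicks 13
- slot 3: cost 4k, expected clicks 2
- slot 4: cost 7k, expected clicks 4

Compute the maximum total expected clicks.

Treat it as a binary knapsack problem.
slot 5 + slot 7: cost 10 + 3 = 13 ≤ 13, expected clicks 7 + 13 = 20.
slot 6 + slot 7: cost 5 + 3 = 8 ≤ 13, expected clicks 6 + 13 = 19.
slot 6 + slot 7 + slot 3: cost 5 + 3 + 4 = 12 ≤ 13, expected clicks 6 + 13 + 2 = 21.
Best is slot 6, slot 7, and slot 3 with total expected clicks 21.

21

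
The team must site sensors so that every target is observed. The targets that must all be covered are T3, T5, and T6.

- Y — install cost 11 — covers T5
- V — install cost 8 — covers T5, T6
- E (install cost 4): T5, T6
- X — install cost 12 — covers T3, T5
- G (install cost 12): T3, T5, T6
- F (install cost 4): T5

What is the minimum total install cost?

12

This is a weighted set-cover instance.
The greedy cost-per-new-target heuristic would pick E and X for 16, but a cheaper cover exists.
G alone covers T3, T5, T6 — every target.
Total install cost: 12.
No cover costs less than 12.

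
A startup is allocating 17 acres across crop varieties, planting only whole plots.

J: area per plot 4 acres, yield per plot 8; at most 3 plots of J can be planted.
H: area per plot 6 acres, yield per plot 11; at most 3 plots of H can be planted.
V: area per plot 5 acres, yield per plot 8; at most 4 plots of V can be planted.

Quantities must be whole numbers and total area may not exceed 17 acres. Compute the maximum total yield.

This is a bounded integer knapsack.
J has the best ratio (8/4); taking only J gives at most 3×8 = 24 (stopped by the supply cap of 3).
Mixing does better — 3×J and 1×V: area 17 ≤ 17, yield 3·8 + 1·8 = 32.

32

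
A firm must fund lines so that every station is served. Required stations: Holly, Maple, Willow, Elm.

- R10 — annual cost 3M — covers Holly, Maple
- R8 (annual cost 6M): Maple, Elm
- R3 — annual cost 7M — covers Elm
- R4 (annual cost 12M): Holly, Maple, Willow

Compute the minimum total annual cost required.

The greedy cost-per-new-station heuristic would pick R10, R8, and R4 for 21, but a cheaper cover exists.
Choose R8 and R4: together they cover Holly, Maple, Willow, Elm — every station.
Total annual cost: 6 + 12 = 18.
No cover costs less than 18.

18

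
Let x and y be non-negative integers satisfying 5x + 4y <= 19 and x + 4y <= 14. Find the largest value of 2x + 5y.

17

The continuous relaxation peaks at (1.25, 3.19) with value 18.44; rounding to a feasible lattice point costs some objective.
(x,y)=(1,3): 5·1+4·3=17≤19, 1·1+4·3=13≤14, objective 17.
(x,y)=(0,3): 5·0+4·3=12≤19, 1·0+4·3=12≤14, objective 15.
No feasible integer point exceeds 17.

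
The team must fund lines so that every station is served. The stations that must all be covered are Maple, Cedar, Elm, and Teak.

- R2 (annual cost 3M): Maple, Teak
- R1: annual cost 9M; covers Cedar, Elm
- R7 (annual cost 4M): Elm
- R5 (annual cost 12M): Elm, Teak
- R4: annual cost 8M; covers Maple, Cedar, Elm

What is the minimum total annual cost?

The greedy cost-per-new-station heuristic would pick R2, R7, and R4 for 15, but a cheaper cover exists.
Choose R2 and R4: together they cover Maple, Cedar, Elm, Teak — every station.
Total annual cost: 3 + 8 = 11.
No cover costs less than 11.

11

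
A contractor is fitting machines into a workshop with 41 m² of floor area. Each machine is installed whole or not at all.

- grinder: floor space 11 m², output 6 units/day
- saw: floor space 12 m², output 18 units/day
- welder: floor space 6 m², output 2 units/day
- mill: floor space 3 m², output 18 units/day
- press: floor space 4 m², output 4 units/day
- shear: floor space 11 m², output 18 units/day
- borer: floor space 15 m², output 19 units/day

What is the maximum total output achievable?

73

grinder + saw + mill + press + shear: floor space 11 + 12 + 3 + 4 + 11 = 41 ≤ 41, output 6 + 18 + 18 + 4 + 18 = 64.
saw + mill + shear + borer: floor space 12 + 3 + 11 + 15 = 41 ≤ 41, output 18 + 18 + 18 + 19 = 73.
Best is saw, mill, shear, and borer with total output 73.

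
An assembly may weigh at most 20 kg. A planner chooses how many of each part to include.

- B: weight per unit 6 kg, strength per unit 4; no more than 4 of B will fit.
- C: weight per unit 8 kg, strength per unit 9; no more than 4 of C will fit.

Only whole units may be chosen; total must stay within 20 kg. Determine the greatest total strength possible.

18

Take 2×C: weight 16 ≤ 20, strength 2·9 = 18.
No other integer combination yields more.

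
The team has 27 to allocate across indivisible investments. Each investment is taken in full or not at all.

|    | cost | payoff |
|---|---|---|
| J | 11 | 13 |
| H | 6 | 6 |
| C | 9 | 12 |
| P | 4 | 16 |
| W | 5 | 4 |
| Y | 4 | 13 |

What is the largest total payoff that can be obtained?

48

Take J, H, P, and Y: cost 11 + 6 + 4 + 4 = 25 ≤ 27, payoff 13 + 6 + 16 + 13 = 48.
No other feasible combination does better.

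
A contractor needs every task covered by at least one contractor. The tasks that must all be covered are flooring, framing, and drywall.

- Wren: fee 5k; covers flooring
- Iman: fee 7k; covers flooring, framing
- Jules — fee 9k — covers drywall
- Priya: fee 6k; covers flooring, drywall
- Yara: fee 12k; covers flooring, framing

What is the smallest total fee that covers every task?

13

Choose Iman and Priya: together they cover flooring, framing, drywall — every task.
Total fee: 7 + 6 = 13.
No cover costs less than 13.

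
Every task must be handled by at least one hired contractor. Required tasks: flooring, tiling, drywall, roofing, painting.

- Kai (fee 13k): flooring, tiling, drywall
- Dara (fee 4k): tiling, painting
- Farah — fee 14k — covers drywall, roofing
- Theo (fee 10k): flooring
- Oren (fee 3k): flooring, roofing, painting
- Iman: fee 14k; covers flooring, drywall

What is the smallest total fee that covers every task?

16

The greedy cost-per-new-task heuristic would pick Oren, Dara, and Kai for 20, but a cheaper cover exists.
Choose Kai and Oren: together they cover flooring, tiling, drywall, roofing, painting — every task.
Total fee: 13 + 3 = 16.
No cover costs less than 16.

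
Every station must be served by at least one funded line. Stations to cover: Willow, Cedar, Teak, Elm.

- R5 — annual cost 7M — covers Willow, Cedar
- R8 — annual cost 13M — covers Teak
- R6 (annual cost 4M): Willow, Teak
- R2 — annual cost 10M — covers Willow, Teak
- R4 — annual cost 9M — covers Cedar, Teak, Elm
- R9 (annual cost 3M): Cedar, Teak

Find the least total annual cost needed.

13

This is a weighted set-cover instance.
Choose R6 and R4: together they cover Willow, Cedar, Teak, Elm — every station.
Total annual cost: 4 + 9 = 13.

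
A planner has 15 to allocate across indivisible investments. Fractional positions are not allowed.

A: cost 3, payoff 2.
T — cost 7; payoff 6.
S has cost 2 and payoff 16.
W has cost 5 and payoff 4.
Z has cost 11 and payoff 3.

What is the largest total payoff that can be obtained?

26

T + S: cost 7 + 2 = 9 ≤ 15, payoff 6 + 16 = 22.
T + S + W: cost 7 + 2 + 5 = 14 ≤ 15, payoff 6 + 16 + 4 = 26.
A + T + S: cost 3 + 7 + 2 = 12 ≤ 15, payoff 2 + 6 + 16 = 24.
Best is T, S, and W with total payoff 26.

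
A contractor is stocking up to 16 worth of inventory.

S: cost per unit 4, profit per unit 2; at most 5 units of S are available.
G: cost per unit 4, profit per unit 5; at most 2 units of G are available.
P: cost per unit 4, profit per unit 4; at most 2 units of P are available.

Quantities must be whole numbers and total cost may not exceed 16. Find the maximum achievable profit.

G has the best ratio (5/4); taking only G gives at most 2×5 = 10 (stopped by the supply cap of 2).
Mixing does better — 2×G and 2×P: cost 16 ≤ 16, profit 2·5 + 2·4 = 18.

18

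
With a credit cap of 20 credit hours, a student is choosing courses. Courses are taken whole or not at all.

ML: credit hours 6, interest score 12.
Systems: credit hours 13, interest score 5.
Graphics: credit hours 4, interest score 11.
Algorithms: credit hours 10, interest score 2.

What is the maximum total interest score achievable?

ML + Graphics + Algorithms: credit hours 6 + 4 + 10 = 20 ≤ 20, interest score 12 + 11 + 2 = 25.
ML + Systems: credit hours 6 + 13 = 19 ≤ 20, interest score 12 + 5 = 17.
ML + Graphics: credit hours 6 + 4 = 10 ≤ 20, interest score 12 + 11 = 23.
Best is ML, Graphics, and Algorithms with total interest score 25.

25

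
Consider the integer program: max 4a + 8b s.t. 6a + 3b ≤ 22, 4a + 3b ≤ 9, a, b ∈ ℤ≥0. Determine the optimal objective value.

24

(a,b)=(0,3): 6·0+3·3=9≤22, 4·0+3·3=9≤9, objective 24.
(a,b)=(0,2): 6·0+3·2=6≤22, 4·0+3·2=6≤9, objective 16.
The best lattice point is (0,3), giving 24.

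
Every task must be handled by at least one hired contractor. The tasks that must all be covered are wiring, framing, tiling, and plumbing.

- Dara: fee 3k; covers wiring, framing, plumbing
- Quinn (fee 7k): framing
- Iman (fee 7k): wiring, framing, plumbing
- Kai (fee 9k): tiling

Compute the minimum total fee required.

This is a weighted set-cover instance.
Choose Dara and Kai: together they cover wiring, framing, tiling, plumbing — every task.
Total fee: 3 + 9 = 12.
No cover costs less than 12.

12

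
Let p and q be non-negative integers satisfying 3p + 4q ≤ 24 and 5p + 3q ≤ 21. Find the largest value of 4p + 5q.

The continuous relaxation peaks at (1.09, 5.18) with value 30.27; rounding to a feasible lattice point costs some objective.
(p,q)=(0,6): 3·0+4·6=24≤24, 5·0+3·6=18≤21, objective 30.
(p,q)=(1,5): 3·1+4·5=23≤24, 5·1+3·5=20≤21, objective 29.
No feasible integer point exceeds 30.

30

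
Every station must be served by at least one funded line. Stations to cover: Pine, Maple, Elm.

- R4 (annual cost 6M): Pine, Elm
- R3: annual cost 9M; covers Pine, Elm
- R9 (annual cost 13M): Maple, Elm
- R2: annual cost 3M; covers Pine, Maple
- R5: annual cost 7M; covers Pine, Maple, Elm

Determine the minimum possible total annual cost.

7

The greedy cost-per-new-station heuristic would pick R2 and R4 for 9, but a cheaper cover exists.
R5 alone covers Pine, Maple, Elm — every station.
Total annual cost: 7.
No cover costs less than 7.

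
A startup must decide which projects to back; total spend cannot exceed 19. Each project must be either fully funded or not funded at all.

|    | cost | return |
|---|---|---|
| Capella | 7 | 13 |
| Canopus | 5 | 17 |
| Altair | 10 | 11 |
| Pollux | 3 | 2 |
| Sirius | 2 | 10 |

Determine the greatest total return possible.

Allowing fractional choices, the relaxed optimum would be about 45.5, but projects are indivisible.
Capella + Canopus + Pollux + Sirius: cost 7 + 5 + 3 + 2 = 17 ≤ 19, return 13 + 17 + 2 + 10 = 42.
Canopus + Altair + Sirius: cost 5 + 10 + 2 = 17 ≤ 19, return 17 + 11 + 10 = 38.
Capella + Canopus + Sirius: cost 7 + 5 + 2 = 14 ≤ 19, return 13 + 17 + 10 = 40.
Best is Capella, Canopus, Pollux, and Sirius with total return 42.

42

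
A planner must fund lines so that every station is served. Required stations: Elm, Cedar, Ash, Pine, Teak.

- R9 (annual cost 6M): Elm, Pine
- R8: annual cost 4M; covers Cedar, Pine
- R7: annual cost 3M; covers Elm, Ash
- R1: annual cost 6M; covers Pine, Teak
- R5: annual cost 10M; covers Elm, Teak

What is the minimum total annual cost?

13

Choose R8, R7, and R1: together they cover Elm, Cedar, Ash, Pine, Teak — every station.
Total annual cost: 4 + 3 + 6 = 13.
No cover costs less than 13.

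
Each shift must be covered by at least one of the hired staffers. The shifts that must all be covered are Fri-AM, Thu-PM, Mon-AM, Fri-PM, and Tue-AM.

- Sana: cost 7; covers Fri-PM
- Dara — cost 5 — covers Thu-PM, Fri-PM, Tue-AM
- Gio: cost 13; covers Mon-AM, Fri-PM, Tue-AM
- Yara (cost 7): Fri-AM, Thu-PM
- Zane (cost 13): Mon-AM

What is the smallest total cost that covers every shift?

20

The greedy cost-per-new-shift heuristic would pick Dara, Yara, and Gio for 25, but a cheaper cover exists.
Choose Gio and Yara: together they cover Fri-AM, Thu-PM, Mon-AM, Fri-PM, Tue-AM — every shift.
Total cost: 13 + 7 = 20.
No cover costs less than 20.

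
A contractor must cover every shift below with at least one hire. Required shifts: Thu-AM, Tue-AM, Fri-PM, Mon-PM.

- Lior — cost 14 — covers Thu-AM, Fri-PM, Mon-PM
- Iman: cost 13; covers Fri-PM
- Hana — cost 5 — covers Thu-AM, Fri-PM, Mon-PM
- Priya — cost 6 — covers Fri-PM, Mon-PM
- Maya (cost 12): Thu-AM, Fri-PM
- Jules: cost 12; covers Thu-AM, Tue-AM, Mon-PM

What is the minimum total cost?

Choose Hana and Jules: together they cover Thu-AM, Tue-AM, Fri-PM, Mon-PM — every shift.
Total cost: 5 + 12 = 17.

17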